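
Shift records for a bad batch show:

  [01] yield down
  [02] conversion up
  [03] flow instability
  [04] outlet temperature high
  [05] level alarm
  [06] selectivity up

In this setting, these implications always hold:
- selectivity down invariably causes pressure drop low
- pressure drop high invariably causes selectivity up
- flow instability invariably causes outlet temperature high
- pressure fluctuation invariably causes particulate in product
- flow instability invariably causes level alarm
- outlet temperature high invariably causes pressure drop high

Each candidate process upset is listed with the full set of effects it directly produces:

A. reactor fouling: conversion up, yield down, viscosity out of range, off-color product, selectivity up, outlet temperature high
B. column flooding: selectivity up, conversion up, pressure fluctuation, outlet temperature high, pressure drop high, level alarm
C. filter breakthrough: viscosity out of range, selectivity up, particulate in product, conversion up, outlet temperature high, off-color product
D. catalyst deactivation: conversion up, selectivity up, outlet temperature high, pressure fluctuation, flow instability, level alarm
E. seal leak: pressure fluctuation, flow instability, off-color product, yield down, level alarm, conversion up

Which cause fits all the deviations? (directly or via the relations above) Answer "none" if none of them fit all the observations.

For each candidate, compare predicted effects to what was observed:
(A) reactor fouling — does not account for flow instability, level alarm
(B) column flooding — does not account for yield down, flow instability
(C) filter breakthrough — does not account for yield down, flow instability, level alarm
(D) catalyst deactivation — yield down miss; conversion up match; flow instability match; outlet temperature high match; level alarm match; selectivity up match
(E) seal leak — yield down match; conversion up match; flow instability match; outlet temperature high match (through flow instability → outlet temperature high); level alarm match; selectivity up match (through flow instability → outlet temperature high → pressure drop high → selectivity up)
Only (E) is consistent with every observation.

E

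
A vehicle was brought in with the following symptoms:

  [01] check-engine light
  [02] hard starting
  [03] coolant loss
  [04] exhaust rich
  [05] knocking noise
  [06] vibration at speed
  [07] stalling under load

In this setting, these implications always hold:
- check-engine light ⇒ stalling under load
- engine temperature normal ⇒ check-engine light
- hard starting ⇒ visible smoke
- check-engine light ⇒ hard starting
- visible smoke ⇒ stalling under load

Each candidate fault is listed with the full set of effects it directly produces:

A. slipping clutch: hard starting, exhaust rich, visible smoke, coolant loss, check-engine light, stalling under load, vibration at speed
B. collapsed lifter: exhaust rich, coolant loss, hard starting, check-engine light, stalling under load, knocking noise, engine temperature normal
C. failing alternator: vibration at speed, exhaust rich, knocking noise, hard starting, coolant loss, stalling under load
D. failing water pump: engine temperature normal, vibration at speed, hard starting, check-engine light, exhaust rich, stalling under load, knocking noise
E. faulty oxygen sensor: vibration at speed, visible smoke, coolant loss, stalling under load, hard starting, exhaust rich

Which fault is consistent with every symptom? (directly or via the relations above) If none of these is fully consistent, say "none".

Per-candidate check:
(A) slipping clutch — check-engine light match; hard starting match; coolant loss match; exhaust rich match; knocking noise miss; vibration at speed match; stalling under load match
(B) collapsed lifter — check-engine light match; hard starting match; coolant loss match; exhaust rich match; knocking noise match; vibration at speed miss; stalling under load match
(C) failing alternator — check-engine light miss; hard starting match; coolant loss match; exhaust rich match; knocking noise match; vibration at speed match; stalling under load match
(D) failing water pump — check-engine light match; hard starting match; coolant loss miss; exhaust rich match; knocking noise match; vibration at speed match; stalling under load match
(E) faulty oxygen sensor — check-engine light miss; hard starting match; coolant loss match; exhaust rich match; knocking noise miss; vibration at speed match; stalling under load match
Every candidate fails on at least one observation.

none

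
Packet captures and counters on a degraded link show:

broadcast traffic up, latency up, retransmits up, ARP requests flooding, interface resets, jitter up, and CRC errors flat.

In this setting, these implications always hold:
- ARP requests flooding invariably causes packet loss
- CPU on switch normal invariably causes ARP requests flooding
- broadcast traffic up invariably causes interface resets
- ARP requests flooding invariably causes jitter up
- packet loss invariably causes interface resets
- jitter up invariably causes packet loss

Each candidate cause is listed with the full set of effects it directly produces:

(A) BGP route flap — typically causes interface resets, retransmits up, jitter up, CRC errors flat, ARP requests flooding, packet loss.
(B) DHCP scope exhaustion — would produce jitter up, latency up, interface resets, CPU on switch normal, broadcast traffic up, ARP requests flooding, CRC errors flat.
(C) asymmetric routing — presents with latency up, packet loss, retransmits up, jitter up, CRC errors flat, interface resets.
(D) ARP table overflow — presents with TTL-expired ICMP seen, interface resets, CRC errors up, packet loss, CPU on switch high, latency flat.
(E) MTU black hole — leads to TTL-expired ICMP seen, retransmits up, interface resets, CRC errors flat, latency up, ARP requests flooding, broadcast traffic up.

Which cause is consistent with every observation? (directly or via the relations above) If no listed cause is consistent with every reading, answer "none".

E

Per-candidate check:
(A) BGP route flap — does not account for broadcast traffic up, latency up
(B) DHCP scope exhaustion — broadcast traffic up ✓; latency up ✓; retransmits up ✗; ARP requests flooding ✓; interface resets ✓; jitter up ✓; CRC errors flat ✓
(C) asymmetric routing — broadcast traffic up ✗; latency up ✓; retransmits up ✓; ARP requests flooding ✗; interface resets ✓; jitter up ✓; CRC errors flat ✓
(D) ARP table overflow — broadcast traffic up ✗; latency up ✗; retransmits up ✗; ARP requests flooding ✗; interface resets ✓; jitter up ✗; CRC errors flat ✗
(E) MTU black hole — broadcast traffic up ✓; latency up ✓; retransmits up ✓; ARP requests flooding ✓; interface resets ✓; jitter up ✓ (via ARP requests flooding → jitter up); CRC errors flat ✓
Only (E) is consistent with every observation.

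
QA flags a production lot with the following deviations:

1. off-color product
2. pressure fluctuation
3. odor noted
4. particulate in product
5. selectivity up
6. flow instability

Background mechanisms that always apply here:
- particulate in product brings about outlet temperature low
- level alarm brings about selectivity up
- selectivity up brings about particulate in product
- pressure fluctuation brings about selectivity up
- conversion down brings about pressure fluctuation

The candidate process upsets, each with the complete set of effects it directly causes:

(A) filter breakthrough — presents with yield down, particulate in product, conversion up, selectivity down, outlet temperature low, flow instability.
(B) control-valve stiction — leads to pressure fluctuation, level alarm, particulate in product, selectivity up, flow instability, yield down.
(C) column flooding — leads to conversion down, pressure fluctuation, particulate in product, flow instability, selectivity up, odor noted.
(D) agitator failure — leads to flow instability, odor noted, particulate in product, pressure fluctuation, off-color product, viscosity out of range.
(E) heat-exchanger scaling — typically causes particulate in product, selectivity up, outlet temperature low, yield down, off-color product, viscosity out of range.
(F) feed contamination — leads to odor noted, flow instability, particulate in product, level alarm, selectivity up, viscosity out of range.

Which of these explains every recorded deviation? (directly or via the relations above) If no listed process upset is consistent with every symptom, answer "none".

D

Testing each hypothesis:
(A) filter breakthrough — fails on off-color product, pressure fluctuation, odor noted, selectivity up (predicts selectivity down, not selectivity up)
(B) control-valve stiction — off-color product ✗; pressure fluctuation ✓; odor noted ✗; particulate in product ✓; selectivity up ✓; flow instability ✓
(C) column flooding — off-color product ✗; pressure fluctuation ✓; odor noted ✓; particulate in product ✓; selectivity up ✓; flow instability ✓
(D) agitator failure — off-color product ✓; pressure fluctuation ✓; odor noted ✓; particulate in product ✓; selectivity up ✓ (by pressure fluctuation → selectivity up); flow instability ✓
(E) heat-exchanger scaling — off-color product ✓; pressure fluctuation ✗; odor noted ✗; particulate in product ✓; selectivity up ✓; flow instability ✗
(F) feed contamination — off-color product ✗; pressure fluctuation ✗; odor noted ✓; particulate in product ✓; selectivity up ✓; flow instability ✓
Only (D) is consistent with every observation.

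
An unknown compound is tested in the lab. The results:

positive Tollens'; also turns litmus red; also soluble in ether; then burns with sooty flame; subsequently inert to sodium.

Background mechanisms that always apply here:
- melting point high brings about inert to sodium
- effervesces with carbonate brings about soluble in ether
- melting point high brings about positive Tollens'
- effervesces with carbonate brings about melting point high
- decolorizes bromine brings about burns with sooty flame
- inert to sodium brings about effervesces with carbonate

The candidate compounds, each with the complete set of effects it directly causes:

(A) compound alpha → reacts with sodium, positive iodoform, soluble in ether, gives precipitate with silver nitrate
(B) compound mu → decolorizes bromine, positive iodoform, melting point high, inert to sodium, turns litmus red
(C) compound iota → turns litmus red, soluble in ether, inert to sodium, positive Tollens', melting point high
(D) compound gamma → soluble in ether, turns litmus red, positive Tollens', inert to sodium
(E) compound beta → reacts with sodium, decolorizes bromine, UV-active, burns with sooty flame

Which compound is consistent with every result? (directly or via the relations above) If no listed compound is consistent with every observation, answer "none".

For each candidate, compare predicted effects to what was observed:
(A) compound alpha — fails on positive Tollens', turns litmus red, burns with sooty flame, inert to sodium (predicts reacts with sodium, not inert to sodium)
(B) compound mu — positive Tollens' yes (by melting point high → positive Tollens'); turns litmus red yes; soluble in ether yes (by inert to sodium → effervesces with carbonate → soluble in ether); burns with sooty flame yes (by decolorizes bromine → burns with sooty flame); inert to sodium yes
(C) compound iota — does not account for burns with sooty flame
(D) compound gamma — does not account for burns with sooty flame
(E) compound beta — fails on positive Tollens', turns litmus red, soluble in ether, inert to sodium (predicts reacts with sodium, not inert to sodium)
(B) alone accounts for all the evidence.

B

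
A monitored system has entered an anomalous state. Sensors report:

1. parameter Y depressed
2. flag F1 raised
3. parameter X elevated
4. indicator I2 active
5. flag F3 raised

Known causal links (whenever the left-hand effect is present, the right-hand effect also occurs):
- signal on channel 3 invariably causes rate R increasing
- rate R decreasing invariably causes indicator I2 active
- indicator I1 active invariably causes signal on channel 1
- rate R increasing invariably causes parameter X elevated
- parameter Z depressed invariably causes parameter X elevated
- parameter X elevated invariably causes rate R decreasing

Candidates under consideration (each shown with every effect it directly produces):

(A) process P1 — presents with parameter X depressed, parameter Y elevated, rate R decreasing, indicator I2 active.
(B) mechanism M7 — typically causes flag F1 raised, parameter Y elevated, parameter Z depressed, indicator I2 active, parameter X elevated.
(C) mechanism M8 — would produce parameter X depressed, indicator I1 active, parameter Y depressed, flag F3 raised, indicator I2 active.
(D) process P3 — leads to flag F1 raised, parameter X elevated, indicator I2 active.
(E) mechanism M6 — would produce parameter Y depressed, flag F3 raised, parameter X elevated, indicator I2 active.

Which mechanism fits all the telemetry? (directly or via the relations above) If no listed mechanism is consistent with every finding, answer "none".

For each candidate, compare predicted effects to what was observed:
(A) process P1 — fails on parameter Y depressed, flag F1 raised, parameter X elevated, flag F3 raised (predicts parameter Y elevated, not parameter Y depressed; predicts parameter X depressed, not parameter X elevated)
(B) mechanism M7 — fails on parameter Y depressed, flag F3 raised (predicts parameter Y elevated, not parameter Y depressed)
(C) mechanism M8 — parameter Y depressed yes; flag F1 raised NO; parameter X elevated NO; indicator I2 active yes; flag F3 raised yes
(D) process P3 — does not account for parameter Y depressed, flag F3 raised
(E) mechanism M6 — does not account for flag F1 raised
Every candidate fails on at least one observation.

none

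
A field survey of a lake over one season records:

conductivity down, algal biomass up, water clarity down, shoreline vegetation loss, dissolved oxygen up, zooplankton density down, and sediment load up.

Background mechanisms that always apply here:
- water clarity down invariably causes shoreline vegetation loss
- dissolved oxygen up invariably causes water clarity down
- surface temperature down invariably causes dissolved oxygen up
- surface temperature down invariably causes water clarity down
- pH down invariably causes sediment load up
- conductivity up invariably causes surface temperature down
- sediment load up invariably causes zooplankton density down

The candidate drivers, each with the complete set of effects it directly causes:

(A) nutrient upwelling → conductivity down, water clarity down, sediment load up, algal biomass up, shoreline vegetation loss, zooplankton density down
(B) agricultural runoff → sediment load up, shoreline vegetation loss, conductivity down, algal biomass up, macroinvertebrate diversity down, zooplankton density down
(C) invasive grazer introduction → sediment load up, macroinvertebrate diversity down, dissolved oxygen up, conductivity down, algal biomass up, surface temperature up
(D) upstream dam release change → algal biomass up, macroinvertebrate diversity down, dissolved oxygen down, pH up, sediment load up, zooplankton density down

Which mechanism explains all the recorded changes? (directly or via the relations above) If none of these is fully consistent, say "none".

C

Per-candidate check:
(A) nutrient upwelling — does not account for dissolved oxygen up
(B) agricultural runoff — conductivity down match; algal biomass up match; water clarity down miss; shoreline vegetation loss match; dissolved oxygen up miss; zooplankton density down match; sediment load up match
(C) invasive grazer introduction — accounts for every observation (water clarity down by dissolved oxygen up → water clarity down)
(D) upstream dam release change — fails on conductivity down, water clarity down, shoreline vegetation loss, dissolved oxygen up (predicts dissolved oxygen down, not dissolved oxygen up)
(C) alone accounts for all the evidence.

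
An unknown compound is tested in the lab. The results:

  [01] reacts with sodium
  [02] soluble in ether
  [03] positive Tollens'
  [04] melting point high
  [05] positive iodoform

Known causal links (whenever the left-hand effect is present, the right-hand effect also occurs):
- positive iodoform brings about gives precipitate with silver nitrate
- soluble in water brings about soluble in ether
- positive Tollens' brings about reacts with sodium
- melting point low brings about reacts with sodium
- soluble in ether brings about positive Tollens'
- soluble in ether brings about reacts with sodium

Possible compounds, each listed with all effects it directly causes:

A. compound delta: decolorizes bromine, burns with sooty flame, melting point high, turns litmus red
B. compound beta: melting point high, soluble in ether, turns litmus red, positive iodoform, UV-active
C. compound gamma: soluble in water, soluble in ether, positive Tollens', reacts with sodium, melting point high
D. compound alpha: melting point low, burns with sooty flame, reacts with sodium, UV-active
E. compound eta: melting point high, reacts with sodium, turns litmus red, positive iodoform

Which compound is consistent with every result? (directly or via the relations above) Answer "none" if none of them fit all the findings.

B

For each candidate, compare predicted effects to what was observed:
(A) compound delta — reacts with sodium ✗; soluble in ether ✗; positive Tollens' ✗; melting point high ✓; positive iodoform ✗
(B) compound beta — accounts for every observation (reacts with sodium via soluble in ether → reacts with sodium)
(C) compound gamma — does not account for positive iodoform
(D) compound alpha — reacts with sodium ✓; soluble in ether ✗; positive Tollens' ✗; melting point high ✗; positive iodoform ✗
(E) compound eta — reacts with sodium ✓; soluble in ether ✗; positive Tollens' ✗; melting point high ✓; positive iodoform ✓
(B) alone accounts for all the evidence.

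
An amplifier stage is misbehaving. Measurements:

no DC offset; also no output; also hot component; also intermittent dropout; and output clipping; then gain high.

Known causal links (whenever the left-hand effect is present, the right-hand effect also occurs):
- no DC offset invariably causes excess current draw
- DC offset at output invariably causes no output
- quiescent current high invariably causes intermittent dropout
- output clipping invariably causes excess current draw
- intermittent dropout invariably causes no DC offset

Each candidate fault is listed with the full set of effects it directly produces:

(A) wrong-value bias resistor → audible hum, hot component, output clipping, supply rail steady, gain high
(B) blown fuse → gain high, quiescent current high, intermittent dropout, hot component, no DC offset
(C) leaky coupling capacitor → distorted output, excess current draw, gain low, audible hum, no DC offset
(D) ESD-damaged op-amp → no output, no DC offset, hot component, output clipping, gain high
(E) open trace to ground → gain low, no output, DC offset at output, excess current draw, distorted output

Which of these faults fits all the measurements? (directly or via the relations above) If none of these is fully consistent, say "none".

none

Testing each hypothesis:
(A) wrong-value bias resistor — does not account for no DC offset, no output, intermittent dropout
(B) blown fuse — does not account for no output, output clipping
(C) leaky coupling capacitor — no DC offset ✓; no output ✗; hot component ✗; intermittent dropout ✗; output clipping ✗; gain high ✗
(D) ESD-damaged op-amp — does not account for intermittent dropout
(E) open trace to ground — no DC offset ✗; no output ✓; hot component ✗; intermittent dropout ✗; output clipping ✗; gain high ✗
Every candidate fails on at least one observation.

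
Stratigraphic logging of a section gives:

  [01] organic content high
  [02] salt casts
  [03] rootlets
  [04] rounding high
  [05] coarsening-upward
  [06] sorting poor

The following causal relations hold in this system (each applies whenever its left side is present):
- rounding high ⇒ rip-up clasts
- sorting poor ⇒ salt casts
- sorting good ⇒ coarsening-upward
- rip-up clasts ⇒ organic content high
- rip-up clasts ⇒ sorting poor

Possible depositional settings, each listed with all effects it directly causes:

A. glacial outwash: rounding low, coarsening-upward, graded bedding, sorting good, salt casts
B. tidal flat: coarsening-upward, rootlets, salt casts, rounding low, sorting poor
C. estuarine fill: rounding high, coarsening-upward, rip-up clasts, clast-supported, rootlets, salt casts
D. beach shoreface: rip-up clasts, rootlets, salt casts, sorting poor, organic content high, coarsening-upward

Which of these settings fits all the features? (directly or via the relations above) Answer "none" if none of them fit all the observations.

C

Per-candidate check:
(A) glacial outwash — organic content high ✗; salt casts ✓; rootlets ✗; rounding high ✗; coarsening-upward ✓; sorting poor ✗
(B) tidal flat — organic content high ✗; salt casts ✓; rootlets ✓; rounding high ✗; coarsening-upward ✓; sorting poor ✓
(C) estuarine fill — accounts for every observation (organic content high by rip-up clasts → organic content high)
(D) beach shoreface — organic content high ✓; salt casts ✓; rootlets ✓; rounding high ✗; coarsening-upward ✓; sorting poor ✓
(C) alone accounts for all the evidence.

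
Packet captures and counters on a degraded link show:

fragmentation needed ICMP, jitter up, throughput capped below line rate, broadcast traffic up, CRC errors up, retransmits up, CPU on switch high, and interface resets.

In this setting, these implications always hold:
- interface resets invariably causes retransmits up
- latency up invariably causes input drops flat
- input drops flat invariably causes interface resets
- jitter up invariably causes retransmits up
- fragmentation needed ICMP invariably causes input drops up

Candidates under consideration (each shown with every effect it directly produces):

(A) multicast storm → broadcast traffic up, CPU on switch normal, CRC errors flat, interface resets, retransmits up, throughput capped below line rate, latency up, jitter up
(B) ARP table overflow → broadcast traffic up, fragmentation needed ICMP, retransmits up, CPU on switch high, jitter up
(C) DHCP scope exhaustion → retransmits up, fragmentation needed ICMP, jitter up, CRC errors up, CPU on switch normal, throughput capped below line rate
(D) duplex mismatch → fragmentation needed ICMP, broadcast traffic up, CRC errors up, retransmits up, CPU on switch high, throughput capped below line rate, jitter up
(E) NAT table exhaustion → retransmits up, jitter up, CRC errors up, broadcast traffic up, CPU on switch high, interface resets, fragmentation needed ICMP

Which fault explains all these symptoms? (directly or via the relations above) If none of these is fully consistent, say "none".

none

Testing each hypothesis:
(A) multicast storm — fails on fragmentation needed ICMP, CRC errors up, CPU on switch high (predicts CRC errors flat, not CRC errors up; predicts CPU on switch normal, not CPU on switch high)
(B) ARP table overflow — does not account for throughput capped below line rate, CRC errors up, interface resets
(C) DHCP scope exhaustion — fragmentation needed ICMP match; jitter up match; throughput capped below line rate match; broadcast traffic up miss; CRC errors up match; retransmits up match; CPU on switch high miss; interface resets miss
(D) duplex mismatch — fragmentation needed ICMP match; jitter up match; throughput capped below line rate match; broadcast traffic up match; CRC errors up match; retransmits up match; CPU on switch high match; interface resets miss
(E) NAT table exhaustion — does not account for throughput capped below line rate
Every candidate fails on at least one observation.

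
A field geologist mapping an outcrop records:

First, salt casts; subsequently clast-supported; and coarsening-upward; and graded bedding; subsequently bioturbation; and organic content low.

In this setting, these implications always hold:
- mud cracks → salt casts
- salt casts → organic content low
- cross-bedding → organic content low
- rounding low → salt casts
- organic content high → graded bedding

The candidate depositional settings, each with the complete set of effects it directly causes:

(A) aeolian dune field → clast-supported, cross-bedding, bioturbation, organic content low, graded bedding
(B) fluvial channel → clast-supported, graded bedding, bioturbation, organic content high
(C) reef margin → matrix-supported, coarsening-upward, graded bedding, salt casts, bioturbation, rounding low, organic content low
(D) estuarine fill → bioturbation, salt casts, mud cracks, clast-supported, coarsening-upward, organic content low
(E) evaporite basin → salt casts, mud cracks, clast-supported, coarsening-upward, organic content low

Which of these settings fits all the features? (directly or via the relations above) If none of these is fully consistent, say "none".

Checking each candidate against the observations:
(A) aeolian dune field — does not account for salt casts, coarsening-upward
(B) fluvial channel — salt casts -; clast-supported +; coarsening-upward -; graded bedding +; bioturbation +; organic content low -
(C) reef margin — salt casts +; clast-supported -; coarsening-upward +; graded bedding +; bioturbation +; organic content low +
(D) estuarine fill — salt casts +; clast-supported +; coarsening-upward +; graded bedding -; bioturbation +; organic content low +
(E) evaporite basin — salt casts +; clast-supported +; coarsening-upward +; graded bedding -; bioturbation -; organic content low +
Every candidate fails on at least one observation.

none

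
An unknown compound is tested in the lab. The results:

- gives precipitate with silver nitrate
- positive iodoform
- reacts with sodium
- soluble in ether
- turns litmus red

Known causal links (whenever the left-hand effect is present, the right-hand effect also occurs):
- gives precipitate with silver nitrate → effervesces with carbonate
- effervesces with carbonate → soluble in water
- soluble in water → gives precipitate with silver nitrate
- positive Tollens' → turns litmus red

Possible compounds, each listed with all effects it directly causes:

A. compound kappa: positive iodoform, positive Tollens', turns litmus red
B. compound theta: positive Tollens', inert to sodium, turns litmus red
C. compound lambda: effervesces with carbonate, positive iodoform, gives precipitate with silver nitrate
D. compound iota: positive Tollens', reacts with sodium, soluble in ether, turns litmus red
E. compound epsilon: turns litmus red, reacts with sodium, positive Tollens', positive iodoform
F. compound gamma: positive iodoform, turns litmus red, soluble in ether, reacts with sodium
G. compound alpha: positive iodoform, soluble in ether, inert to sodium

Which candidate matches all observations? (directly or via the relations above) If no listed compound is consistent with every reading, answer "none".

none

Testing each hypothesis:
(A) compound kappa — gives precipitate with silver nitrate miss; positive iodoform match; reacts with sodium miss; soluble in ether miss; turns litmus red match
(B) compound theta — gives precipitate with silver nitrate miss; positive iodoform miss; reacts with sodium miss; soluble in ether miss; turns litmus red match
(C) compound lambda — gives precipitate with silver nitrate match; positive iodoform match; reacts with sodium miss; soluble in ether miss; turns litmus red miss
(D) compound iota — gives precipitate with silver nitrate miss; positive iodoform miss; reacts with sodium match; soluble in ether match; turns litmus red match
(E) compound epsilon — gives precipitate with silver nitrate miss; positive iodoform match; reacts with sodium match; soluble in ether miss; turns litmus red match
(F) compound gamma — does not account for gives precipitate with silver nitrate
(G) compound alpha — gives precipitate with silver nitrate miss; positive iodoform match; reacts with sodium miss; soluble in ether match; turns litmus red miss
No candidate is consistent with all observations.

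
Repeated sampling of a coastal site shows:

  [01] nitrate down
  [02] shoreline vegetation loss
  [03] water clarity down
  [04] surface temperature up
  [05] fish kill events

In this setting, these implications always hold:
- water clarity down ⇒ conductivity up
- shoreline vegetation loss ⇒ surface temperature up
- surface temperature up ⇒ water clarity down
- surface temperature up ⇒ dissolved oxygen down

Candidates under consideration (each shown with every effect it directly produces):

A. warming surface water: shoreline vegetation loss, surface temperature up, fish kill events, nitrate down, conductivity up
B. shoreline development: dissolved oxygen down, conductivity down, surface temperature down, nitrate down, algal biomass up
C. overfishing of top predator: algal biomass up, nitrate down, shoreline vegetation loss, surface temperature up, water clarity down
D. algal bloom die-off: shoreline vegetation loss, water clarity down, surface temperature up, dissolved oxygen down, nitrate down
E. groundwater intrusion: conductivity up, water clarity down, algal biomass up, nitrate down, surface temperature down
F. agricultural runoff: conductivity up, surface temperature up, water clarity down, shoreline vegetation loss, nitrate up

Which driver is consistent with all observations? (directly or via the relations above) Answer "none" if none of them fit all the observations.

A

For each candidate, compare predicted effects to what was observed:
(A) warming surface water — accounts for every observation (water clarity down by surface temperature up → water clarity down)
(B) shoreline development — nitrate down yes; shoreline vegetation loss NO; water clarity down NO; surface temperature up NO; fish kill events NO
(C) overfishing of top predator — nitrate down yes; shoreline vegetation loss yes; water clarity down yes; surface temperature up yes; fish kill events NO
(D) algal bloom die-off — nitrate down yes; shoreline vegetation loss yes; water clarity down yes; surface temperature up yes; fish kill events NO
(E) groundwater intrusion — fails on shoreline vegetation loss, surface temperature up, fish kill events (predicts surface temperature down, not surface temperature up)
(F) agricultural runoff — fails on nitrate down, fish kill events (predicts nitrate up, not nitrate down)
(A) is the only candidate with no mismatches.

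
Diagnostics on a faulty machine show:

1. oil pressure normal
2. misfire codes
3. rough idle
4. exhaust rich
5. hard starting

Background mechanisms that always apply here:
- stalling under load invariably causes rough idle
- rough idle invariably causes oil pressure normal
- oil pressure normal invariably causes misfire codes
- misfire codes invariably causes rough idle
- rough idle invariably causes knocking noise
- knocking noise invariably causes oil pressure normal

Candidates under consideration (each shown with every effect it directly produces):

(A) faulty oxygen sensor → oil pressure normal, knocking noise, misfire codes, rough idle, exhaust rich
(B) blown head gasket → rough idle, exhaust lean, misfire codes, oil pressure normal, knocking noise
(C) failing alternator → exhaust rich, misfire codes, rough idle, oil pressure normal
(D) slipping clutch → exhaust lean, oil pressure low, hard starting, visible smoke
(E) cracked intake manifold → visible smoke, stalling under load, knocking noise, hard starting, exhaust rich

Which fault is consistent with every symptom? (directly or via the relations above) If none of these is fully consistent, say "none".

Checking each candidate against the observations:
(A) faulty oxygen sensor — oil pressure normal yes; misfire codes yes; rough idle yes; exhaust rich yes; hard starting NO
(B) blown head gasket — oil pressure normal yes; misfire codes yes; rough idle yes; exhaust rich NO; hard starting NO
(C) failing alternator — does not account for hard starting
(D) slipping clutch — fails on oil pressure normal, misfire codes, rough idle, exhaust rich (predicts oil pressure low, not oil pressure normal; predicts exhaust lean, not exhaust rich)
(E) cracked intake manifold — accounts for every observation (oil pressure normal via knocking noise → oil pressure normal)
Only (E) is consistent with every observation.

E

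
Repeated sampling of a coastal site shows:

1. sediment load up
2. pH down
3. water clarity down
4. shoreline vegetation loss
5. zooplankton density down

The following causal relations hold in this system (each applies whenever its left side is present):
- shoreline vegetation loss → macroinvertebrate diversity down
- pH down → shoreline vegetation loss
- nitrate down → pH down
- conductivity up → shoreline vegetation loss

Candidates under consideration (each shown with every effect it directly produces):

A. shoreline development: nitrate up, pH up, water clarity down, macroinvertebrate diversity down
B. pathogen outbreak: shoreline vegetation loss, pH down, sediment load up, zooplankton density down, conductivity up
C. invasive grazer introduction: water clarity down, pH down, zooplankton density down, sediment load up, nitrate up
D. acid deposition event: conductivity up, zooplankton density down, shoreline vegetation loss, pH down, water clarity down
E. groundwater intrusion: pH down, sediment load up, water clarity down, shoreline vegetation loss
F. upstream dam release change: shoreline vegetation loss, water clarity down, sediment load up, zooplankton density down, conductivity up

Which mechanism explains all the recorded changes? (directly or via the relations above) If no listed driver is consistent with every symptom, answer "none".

Checking each candidate against the observations:
(A) shoreline development — sediment load up ✗; pH down ✗; water clarity down ✓; shoreline vegetation loss ✗; zooplankton density down ✗
(B) pathogen outbreak — sediment load up ✓; pH down ✓; water clarity down ✗; shoreline vegetation loss ✓; zooplankton density down ✓
(C) invasive grazer introduction — sediment load up ✓; pH down ✓; water clarity down ✓; shoreline vegetation loss ✓ (via pH down → shoreline vegetation loss); zooplankton density down ✓
(D) acid deposition event — does not account for sediment load up
(E) groundwater intrusion — sediment load up ✓; pH down ✓; water clarity down ✓; shoreline vegetation loss ✓; zooplankton density down ✗
(F) upstream dam release change — sediment load up ✓; pH down ✗; water clarity down ✓; shoreline vegetation loss ✓; zooplankton density down ✓
(C) is the only candidate with no mismatches.

C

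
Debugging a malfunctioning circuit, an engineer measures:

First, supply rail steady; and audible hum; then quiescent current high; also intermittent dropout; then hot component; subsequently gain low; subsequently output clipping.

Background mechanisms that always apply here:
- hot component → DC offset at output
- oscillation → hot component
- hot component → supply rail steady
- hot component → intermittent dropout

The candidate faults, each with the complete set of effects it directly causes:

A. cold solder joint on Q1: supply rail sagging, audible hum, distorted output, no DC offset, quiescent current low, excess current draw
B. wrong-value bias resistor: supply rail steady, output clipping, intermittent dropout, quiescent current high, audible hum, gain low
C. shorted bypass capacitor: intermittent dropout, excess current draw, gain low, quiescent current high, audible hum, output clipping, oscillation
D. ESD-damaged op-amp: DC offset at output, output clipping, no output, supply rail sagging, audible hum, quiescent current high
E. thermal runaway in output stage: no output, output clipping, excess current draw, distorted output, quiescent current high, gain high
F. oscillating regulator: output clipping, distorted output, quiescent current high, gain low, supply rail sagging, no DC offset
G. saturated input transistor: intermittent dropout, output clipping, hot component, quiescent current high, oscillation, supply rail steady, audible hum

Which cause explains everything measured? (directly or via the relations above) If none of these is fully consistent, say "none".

C

Per-candidate check:
(A) cold solder joint on Q1 — supply rail steady -; audible hum +; quiescent current high -; intermittent dropout -; hot component -; gain low -; output clipping -
(B) wrong-value bias resistor — supply rail steady +; audible hum +; quiescent current high +; intermittent dropout +; hot component -; gain low +; output clipping +
(C) shorted bypass capacitor — accounts for every observation (supply rail steady by oscillation → hot component → supply rail steady)
(D) ESD-damaged op-amp — fails on supply rail steady, intermittent dropout, hot component, gain low (predicts supply rail sagging, not supply rail steady)
(E) thermal runaway in output stage — supply rail steady -; audible hum -; quiescent current high +; intermittent dropout -; hot component -; gain low -; output clipping +
(F) oscillating regulator — fails on supply rail steady, audible hum, intermittent dropout, hot component (predicts supply rail sagging, not supply rail steady)
(G) saturated input transistor — does not account for gain low
(C) alone accounts for all the evidence.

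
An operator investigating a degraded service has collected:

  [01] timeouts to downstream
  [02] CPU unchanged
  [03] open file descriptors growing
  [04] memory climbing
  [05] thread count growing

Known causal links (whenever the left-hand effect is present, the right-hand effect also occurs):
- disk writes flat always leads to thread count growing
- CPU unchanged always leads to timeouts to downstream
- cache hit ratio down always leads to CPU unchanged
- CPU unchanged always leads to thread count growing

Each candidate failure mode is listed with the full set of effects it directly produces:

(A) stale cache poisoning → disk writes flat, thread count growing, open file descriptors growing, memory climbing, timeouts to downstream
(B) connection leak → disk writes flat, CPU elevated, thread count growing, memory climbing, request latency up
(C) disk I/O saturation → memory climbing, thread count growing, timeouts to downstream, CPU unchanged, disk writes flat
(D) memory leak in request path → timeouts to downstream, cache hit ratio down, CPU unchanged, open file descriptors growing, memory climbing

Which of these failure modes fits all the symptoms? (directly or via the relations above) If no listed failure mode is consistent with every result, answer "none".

D

Checking each candidate against the observations:
(A) stale cache poisoning — does not account for CPU unchanged
(B) connection leak — fails on timeouts to downstream, CPU unchanged, open file descriptors growing (predicts CPU elevated, not CPU unchanged)
(C) disk I/O saturation — timeouts to downstream yes; CPU unchanged yes; open file descriptors growing NO; memory climbing yes; thread count growing yes
(D) memory leak in request path — timeouts to downstream yes; CPU unchanged yes; open file descriptors growing yes; memory climbing yes; thread count growing yes (through CPU unchanged → thread count growing)
Only (D) is consistent with every observation.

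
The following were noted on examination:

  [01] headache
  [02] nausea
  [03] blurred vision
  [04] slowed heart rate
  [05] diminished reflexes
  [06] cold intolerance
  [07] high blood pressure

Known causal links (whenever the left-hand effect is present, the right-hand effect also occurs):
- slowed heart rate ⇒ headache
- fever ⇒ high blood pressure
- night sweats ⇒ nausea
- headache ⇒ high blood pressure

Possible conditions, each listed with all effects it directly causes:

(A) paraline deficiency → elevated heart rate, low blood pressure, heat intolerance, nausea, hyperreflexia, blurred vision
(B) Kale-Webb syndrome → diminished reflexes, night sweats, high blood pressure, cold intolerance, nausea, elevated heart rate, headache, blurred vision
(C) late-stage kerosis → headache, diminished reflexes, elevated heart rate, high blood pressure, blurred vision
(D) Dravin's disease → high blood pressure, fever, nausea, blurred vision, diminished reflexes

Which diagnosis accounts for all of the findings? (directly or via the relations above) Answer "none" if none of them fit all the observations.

none

Per-candidate check:
(A) paraline deficiency — fails on headache, slowed heart rate, diminished reflexes, cold intolerance, high blood pressure (predicts elevated heart rate, not slowed heart rate; predicts hyperreflexia, not diminished reflexes; predicts heat intolerance, not cold intolerance; predicts low blood pressure, not high blood pressure)
(B) Kale-Webb syndrome — fails on slowed heart rate (predicts elevated heart rate, not slowed heart rate)
(C) late-stage kerosis — fails on nausea, slowed heart rate, cold intolerance (predicts elevated heart rate, not slowed heart rate)
(D) Dravin's disease — does not account for headache, slowed heart rate, cold intolerance
No candidate is consistent with all observations.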